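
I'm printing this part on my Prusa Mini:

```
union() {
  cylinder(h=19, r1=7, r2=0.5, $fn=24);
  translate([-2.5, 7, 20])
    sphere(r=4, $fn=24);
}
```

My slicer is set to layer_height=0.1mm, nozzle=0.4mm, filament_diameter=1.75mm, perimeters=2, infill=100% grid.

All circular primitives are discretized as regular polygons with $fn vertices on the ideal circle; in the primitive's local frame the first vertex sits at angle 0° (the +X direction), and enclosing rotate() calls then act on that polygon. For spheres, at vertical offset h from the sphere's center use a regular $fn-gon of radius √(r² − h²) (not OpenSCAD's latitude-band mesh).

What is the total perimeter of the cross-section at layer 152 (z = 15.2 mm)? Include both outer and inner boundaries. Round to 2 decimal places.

At z = 15.2 mm: the cone: at t=0.800 of its height the radius interpolates to r₁+(r₂−r₁)t = 1.800, giving a regular 24-gon of that circumradius (perimeter = 2·24·1.800·sin(180°/24) = 11.28 mm); the sphere at (-2.5, 7) is not intersected at this z (|z−center|=4.800 > r=4); Combining (union): only the cone is present, so the union is just that shape — boundary = 11.28 mm. Overall, the cross-section is a single solid region. Total boundary length (outer) = 11.28 mm.

11.28 mm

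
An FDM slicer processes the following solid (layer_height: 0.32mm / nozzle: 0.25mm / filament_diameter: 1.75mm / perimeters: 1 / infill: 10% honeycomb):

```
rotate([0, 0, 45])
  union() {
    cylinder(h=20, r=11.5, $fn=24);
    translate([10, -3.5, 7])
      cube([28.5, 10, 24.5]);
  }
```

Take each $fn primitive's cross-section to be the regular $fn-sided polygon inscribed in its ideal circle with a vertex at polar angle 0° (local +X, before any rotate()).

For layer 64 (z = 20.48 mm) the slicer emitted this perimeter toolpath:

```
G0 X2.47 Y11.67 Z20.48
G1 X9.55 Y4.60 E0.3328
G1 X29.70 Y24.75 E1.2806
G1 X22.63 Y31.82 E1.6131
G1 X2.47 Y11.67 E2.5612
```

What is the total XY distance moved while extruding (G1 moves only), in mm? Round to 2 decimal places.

77.00 mm

Sum the Euclidean lengths of each G1 segment: total = 77.00 mm.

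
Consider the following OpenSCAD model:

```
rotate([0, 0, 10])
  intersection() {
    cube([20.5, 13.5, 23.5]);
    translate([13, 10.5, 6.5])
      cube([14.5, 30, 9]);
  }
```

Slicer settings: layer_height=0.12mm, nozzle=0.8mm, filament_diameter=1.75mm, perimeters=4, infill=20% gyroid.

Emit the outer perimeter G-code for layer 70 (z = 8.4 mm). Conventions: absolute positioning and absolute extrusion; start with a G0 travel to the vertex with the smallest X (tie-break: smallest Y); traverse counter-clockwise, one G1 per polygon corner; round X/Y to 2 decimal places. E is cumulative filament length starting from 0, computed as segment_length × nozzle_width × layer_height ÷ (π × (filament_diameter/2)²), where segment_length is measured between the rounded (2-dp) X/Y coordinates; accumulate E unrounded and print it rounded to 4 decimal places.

At z = 8.4 mm: the cube (footprint 20.5×13.5) is included at this height; the cube at (13, 10.5) is present — its section is the full 14.5×30 rectangle; Keeping only the common overlap: the 14.5×30 cube at (13, 10.5) partially overlaps the 20.5×13.5 cube; clipping to the common part keeps 22.50 mm² — 1 connected region; (whole slice rotated 10° about Z — lengths, areas and connectivity unchanged). The outline is a single polygon with 4 vertices. Extrusion per mm of travel: 0.8 × 0.12 / (π × 0.875²) = 0.039912. Accumulating E over each segment gives final E = 0.8377.

G0 X10.46 Y15.55 Z8.40
G1 X10.98 Y12.60 E0.1196
G1 X18.37 Y13.90 E0.4190
G1 X17.84 Y16.85 E0.5387
G1 X10.46 Y15.55 E0.8377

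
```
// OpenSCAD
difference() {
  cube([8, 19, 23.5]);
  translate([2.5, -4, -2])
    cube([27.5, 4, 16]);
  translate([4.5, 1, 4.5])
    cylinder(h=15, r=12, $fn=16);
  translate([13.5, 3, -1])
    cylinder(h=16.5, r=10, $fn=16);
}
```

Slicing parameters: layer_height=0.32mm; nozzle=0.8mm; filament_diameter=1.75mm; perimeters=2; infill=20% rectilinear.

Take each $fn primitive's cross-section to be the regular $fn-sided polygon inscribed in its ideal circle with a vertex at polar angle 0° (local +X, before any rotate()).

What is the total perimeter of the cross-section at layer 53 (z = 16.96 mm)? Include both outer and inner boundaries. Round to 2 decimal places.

At z = 16.96 mm: the cube is present — its section is the full 8×19 rectangle (perimeter 54.00 mm); the cube at (2.5, -4) is not intersected at this z (z outside [-2, 14]); the r=12 cylinder at (4.5, 1) contributes a regular 16-gon of circumradius 12 (perimeter = 2·16·12.000·sin(180°/16) = 74.91 mm); the cylinder at (13.5, 3) is absent (z outside [-1, 15.5]); Subtracting the remaining from the first: starting from the 8×19 cube, the r=12 cylinder at (4.5, 1) partially overlaps it — only the 100.77 mm² overlap (of its 440.85 mm²) is removed, clipping the outline — boundary = 29.75 mm. Overall, the cross-section is a single solid region. Total boundary length (outer) = 29.75 mm.

29.75 mm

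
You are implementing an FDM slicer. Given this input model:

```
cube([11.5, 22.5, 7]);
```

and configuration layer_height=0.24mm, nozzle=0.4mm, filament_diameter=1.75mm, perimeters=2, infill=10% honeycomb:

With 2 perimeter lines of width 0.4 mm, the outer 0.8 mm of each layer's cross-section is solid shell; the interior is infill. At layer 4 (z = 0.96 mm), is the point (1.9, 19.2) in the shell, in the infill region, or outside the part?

At z = 0.96 mm: the 11.5×22.5 cube contributes its full rectangle. Overall, the cross-section is a single solid region. The nearest boundary edge runs (0.00, 22.50)→(0.00, 0.00); distance from the point to it = 1.90 mm. The point is inside the cross-section and 1.90 mm from the nearest boundary — more than the 0.8 mm shell width (2 × 0.4), so it's in the infill interior.

infill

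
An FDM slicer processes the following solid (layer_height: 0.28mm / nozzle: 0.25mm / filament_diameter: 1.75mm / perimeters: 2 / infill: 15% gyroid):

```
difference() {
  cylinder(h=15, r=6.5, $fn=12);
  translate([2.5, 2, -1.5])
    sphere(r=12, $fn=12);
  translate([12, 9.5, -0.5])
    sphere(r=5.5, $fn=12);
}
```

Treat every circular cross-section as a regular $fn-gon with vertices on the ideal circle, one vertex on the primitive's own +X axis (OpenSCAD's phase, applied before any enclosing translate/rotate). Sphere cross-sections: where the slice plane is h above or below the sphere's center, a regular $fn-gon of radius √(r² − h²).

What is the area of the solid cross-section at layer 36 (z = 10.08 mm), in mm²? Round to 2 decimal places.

At z = 10.08 mm: the r=6.5 cylinder contributes a regular 12-gon of circumradius 6.5 (area = (12/2)·6.500²·sin(360°/12) = 126.75 mm²); the r=12 sphere at (2.5, 2) slices to a regular 12-gon of circumradius 3.147 (√(r²−h²) with h=11.58 from center) (area = (12/2)·3.147²·sin(360°/12) = 29.71 mm²); the sphere at (12, 9.5) does not reach this height (|z−center|=10.580 > r=5.5); After the difference (first − rest): starting from the r=6.5 cylinder (126.75 mm²), the r=12 sphere at (2.5, 2) lies wholly inside it (removes its full 29.71 mm² and its 19.55 mm outline becomes a hole wall) — area = 97.04 mm². Overall, the cross-section is one region with 1 hole. Net area = 97.04 mm².

97.04 mm²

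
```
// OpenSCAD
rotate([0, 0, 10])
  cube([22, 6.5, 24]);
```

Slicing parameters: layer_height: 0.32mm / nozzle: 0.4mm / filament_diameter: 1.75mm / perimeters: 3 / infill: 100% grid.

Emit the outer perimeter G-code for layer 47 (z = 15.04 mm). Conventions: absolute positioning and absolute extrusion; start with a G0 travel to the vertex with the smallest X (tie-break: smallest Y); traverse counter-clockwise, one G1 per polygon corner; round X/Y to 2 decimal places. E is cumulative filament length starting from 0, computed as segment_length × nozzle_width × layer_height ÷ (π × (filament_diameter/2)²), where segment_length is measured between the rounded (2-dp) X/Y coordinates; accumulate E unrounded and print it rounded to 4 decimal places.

G0 X-1.13 Y6.40 Z15.04
G1 X0.00 Y0.00 E0.3459
G1 X21.67 Y3.82 E1.5168
G1 X20.54 Y10.22 E1.8627
G1 X-1.13 Y6.40 E3.0337

At z = 15.04 mm: the cube (footprint 22×6.5) is included at this height; (whole slice rotated 10° about Z — lengths, areas and connectivity unchanged). The outline is a single polygon with 4 vertices. Extrusion per mm of travel: 0.4 × 0.32 / (π × 0.875²) = 0.053216. Accumulating E over each segment gives final E = 3.0337.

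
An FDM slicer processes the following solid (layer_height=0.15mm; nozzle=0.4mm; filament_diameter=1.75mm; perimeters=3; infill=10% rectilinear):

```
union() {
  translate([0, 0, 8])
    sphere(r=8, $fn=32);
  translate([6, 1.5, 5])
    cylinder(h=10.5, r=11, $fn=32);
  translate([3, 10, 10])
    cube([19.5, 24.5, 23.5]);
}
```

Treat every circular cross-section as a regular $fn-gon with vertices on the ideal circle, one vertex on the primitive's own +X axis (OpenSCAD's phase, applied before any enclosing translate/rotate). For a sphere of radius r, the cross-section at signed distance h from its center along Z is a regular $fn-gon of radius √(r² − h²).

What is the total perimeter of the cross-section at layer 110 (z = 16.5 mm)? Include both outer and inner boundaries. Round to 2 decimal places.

88.00 mm

At z = 16.5 mm: the sphere is absent (|z−center|=8.500 > r=8); the cylinder at (6, 1.5) does not reach this height (z outside [5, 15.5]); the cube at (3, 10) (footprint 19.5×24.5) is included at this height (perimeter 88.00 mm); Taking the union: only the 19.5×24.5 cube at (3, 10) is present, so the union is just that shape — boundary = 88.00 mm. Overall, the cross-section is a single solid region. Total boundary length (outer) = 88.00 mm.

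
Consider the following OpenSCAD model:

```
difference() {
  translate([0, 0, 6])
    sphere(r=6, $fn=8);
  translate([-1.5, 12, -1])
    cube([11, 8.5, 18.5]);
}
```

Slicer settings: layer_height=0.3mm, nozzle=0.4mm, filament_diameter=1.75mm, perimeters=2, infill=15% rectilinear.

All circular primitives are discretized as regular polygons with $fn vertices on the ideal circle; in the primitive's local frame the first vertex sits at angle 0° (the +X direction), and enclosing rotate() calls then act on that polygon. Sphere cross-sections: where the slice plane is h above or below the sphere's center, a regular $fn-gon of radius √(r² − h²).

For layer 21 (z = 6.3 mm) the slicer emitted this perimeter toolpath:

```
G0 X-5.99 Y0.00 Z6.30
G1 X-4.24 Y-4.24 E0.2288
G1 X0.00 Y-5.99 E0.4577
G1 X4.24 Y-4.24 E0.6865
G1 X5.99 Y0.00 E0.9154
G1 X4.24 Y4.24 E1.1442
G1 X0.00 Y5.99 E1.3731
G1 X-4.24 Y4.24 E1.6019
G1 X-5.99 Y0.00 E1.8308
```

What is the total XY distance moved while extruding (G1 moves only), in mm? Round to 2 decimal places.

Sum the Euclidean lengths of each G1 segment: total = 36.70 mm.

36.70 mm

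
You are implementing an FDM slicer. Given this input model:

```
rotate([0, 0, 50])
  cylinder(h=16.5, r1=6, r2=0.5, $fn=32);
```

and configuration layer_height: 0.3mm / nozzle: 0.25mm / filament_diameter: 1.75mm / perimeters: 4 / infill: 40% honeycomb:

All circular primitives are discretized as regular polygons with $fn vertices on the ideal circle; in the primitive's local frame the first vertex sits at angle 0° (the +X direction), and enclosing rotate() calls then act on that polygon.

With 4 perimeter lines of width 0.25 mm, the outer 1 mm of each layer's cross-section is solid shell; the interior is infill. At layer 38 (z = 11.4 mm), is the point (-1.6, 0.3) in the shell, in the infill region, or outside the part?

At z = 11.4 mm: the cone: at t=0.691 of its height the radius interpolates to r₁+(r₂−r₁)t = 2.200, giving a regular 32-gon of that circumradius; (whole slice rotated 50° about Z — lengths, areas and connectivity unchanged). Overall, the cross-section is a single solid region. Undo the 50° rotation: the query point maps to (-0.799, 1.419) in the un-rotated model frame. The nearest boundary edge runs (-0.84, 2.03)→(-1.22, 1.83); distance from the point to it = 0.56 mm. The point is inside the cross-section, 0.56 mm from the nearest boundary — within the 1 mm shell band (4 × 0.25).

shell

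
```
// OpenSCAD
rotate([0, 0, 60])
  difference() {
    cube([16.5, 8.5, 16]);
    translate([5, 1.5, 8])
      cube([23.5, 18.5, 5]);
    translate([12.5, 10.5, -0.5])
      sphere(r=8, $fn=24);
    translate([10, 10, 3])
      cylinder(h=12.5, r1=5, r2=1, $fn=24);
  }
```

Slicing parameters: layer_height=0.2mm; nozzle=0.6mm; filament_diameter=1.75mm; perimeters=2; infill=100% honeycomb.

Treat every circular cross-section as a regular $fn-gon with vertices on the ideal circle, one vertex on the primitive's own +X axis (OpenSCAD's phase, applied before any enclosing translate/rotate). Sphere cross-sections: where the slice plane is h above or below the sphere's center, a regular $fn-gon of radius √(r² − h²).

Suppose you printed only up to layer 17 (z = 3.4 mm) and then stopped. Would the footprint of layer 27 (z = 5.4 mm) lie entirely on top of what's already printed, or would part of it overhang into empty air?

part overhangs

Compare the two slices. At z = 3.4: the cube is present — its section is the full 16.5×8.5 rectangle (area 140.25 mm²); the cube at (5, 1.5) does not reach this height (z outside [8, 13]); the r=8 sphere at (12.5, 10.5) slices to a regular 24-gon of circumradius 6.985 (√(r²−h²) with h=3.9 from center) (area = (24/2)·6.985²·sin(360°/24) = 151.53 mm²); the cone at (10, 10) contributes a regular 24-gon of circumradius 4.872 (interpolated between r1=5 and r2=1 at t=0.032) (area = (24/2)·4.872²·sin(360°/24) = 73.72 mm²); Subtracting the remaining from the first: starting from the 16.5×8.5 cube (140.25 mm²), the r=8 sphere at (12.5, 10.5) partially overlaps it — only the 42.34 mm² overlap (of its 151.53 mm²) is removed, clipping the outline; the cone at (10, 10) partially overlaps it — only the 0.77 mm² overlap (of its 73.72 mm²) is removed, clipping the outline — area = 97.14 mm²; (whole slice rotated 60° about Z — lengths, areas and connectivity unchanged). At z = 5.4: the cube is present — its section is the full 16.5×8.5 rectangle (area 140.25 mm²); the cube at (5, 1.5) does not reach this height (z outside [8, 13]); the r=8 sphere at (12.5, 10.5) contributes a regular 24-gon of circumradius √(8²−5.9²) = 5.403 (area = (24/2)·5.403²·sin(360°/24) = 90.66 mm²); the cone at (10, 10) (r1=5→r2=1) has section circumradius 4.232 here — a regular 24-gon (area = (24/2)·4.232²·sin(360°/24) = 55.62 mm²); Taking the first minus the rest: starting from the 16.5×8.5 cube (140.25 mm²), the r=8 sphere at (12.5, 10.5) partially overlaps it — only the 23.47 mm² overlap (of its 90.66 mm²) is removed, clipping the outline; the cone at (10, 10) partially overlaps it — only the 3.48 mm² overlap (of its 55.62 mm²) is removed, clipping the outline — area = 113.30 mm²; (whole slice rotated 60° about Z — lengths, areas and connectivity unchanged). Checking containment: at z = 5.4 the cross-section extends beyond the z = 3.4 cross-section by about 16.16 mm².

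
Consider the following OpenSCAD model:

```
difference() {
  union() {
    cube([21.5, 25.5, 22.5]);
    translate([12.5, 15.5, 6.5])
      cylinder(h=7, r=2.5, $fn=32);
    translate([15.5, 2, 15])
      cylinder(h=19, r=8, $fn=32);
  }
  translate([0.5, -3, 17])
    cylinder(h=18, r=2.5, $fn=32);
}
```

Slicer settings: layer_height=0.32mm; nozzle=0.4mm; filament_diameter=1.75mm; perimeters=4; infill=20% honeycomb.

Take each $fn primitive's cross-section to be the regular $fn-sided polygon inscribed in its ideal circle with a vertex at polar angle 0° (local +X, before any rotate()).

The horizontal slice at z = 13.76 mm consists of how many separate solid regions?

1

At z = 13.76 mm: the cube is present — its section is the full 21.5×25.5 rectangle; the cylinder at (12.5, 15.5) is not intersected at this z (z outside [6.5, 13.5]); the cylinder at (15.5, 2) does not reach this height (z outside [15, 34]); Taking the union: only the 21.5×25.5 cube is present, so the union is just that shape — 1 connected region; the cylinder at (0.5, -3) is not intersected at this z (z outside [17, 35]); Subtracting the remaining from the first: none of the subtracted shapes is present at this height, so that combined region is unchanged — 1 connected region. The result has 1 disconnected region.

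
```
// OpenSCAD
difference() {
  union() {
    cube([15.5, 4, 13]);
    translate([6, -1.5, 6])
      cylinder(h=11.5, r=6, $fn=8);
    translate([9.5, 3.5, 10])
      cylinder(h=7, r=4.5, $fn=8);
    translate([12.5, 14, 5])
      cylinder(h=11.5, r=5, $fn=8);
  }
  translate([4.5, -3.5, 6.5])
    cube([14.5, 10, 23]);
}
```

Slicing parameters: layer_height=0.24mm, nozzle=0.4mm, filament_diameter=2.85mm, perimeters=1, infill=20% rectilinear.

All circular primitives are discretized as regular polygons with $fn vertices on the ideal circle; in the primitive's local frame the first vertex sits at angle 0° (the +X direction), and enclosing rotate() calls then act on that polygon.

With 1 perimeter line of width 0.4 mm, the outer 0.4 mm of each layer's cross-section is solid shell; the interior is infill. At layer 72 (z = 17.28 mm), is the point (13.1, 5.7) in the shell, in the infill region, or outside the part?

At z = 17.28 mm: the cube is not intersected at this z (z outside [0, 13]); the r=6 cylinder at (6, -1.5) gives a regular 8-gon of circumradius 6 (constant along its height); the cylinder at (9.5, 3.5) is absent (z outside [10, 17]); the cylinder at (12.5, 14) is not intersected at this z (z outside [5, 16.5]); Merging all regions: only the r=6 cylinder at (6, -1.5) is present, so the union is just that shape — 1 connected region; the cube at (4.5, -3.5) (footprint 14.5×10) is included at this height; Subtracting the remaining from the first: starting from the result so far, the 14.5×10 cube at (4.5, -3.5) partially overlaps it — only the 48.16 mm² overlap (of its 145.00 mm²) is removed, clipping the outline — 1 connected region. Overall, the cross-section is a single solid region. The nearest boundary edge runs (1.76, 2.74)→(4.50, 3.88); distance from the point to it = 8.79 mm. The point is not inside any of the regions above, so it lies outside the cross-section (8.79 mm from the nearest boundary).

outside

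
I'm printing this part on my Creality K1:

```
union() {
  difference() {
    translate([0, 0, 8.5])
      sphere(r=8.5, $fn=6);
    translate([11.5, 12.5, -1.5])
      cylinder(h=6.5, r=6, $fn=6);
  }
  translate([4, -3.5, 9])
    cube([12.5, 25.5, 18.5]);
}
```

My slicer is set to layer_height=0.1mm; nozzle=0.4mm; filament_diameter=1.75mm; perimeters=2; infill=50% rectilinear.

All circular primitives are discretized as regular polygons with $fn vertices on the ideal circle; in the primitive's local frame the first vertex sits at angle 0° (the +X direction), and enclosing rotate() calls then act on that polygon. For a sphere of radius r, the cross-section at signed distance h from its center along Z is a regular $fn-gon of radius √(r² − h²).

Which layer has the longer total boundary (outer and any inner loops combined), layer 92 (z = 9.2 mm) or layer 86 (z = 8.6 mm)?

layer 92 (z = 9.2 mm)

Layer 92 (z = 9.2): the r=8.5 sphere contributes a regular 6-gon of circumradius √(8.5²−0.7²) = 8.471 (perimeter = 2·6·8.471·sin(180°/6) = 50.83 mm); the cylinder at (11.5, 12.5) is not intersected at this z (z outside [-1.5, 5]); Taking the first minus the rest: none of the subtracted shapes is present at this height, so the r=8.5 sphere is unchanged — boundary = 50.83 mm; the 12.5×25.5 cube at (4, -3.5) contributes its full rectangle (perimeter 76.00 mm); Taking the union: the regions partially overlap (shared area 29.38 mm²), so the edge portions inside another operand are dropped and the merged outline is re-measured after clipping — boundary = 100.79 mm. So its perimeter = 100.79 mm. Layer 86 (z = 8.6): the sphere: section is a regular 6-gon, circumradius = √(r²−h²) = √(8.5²−0.1²) = 8.499 (perimeter = 2·6·8.499·sin(180°/6) = 51.00 mm); the cylinder at (11.5, 12.5) does not reach this height (z outside [-1.5, 5]); Subtracting the remaining from the first: none of the subtracted shapes is present at this height, so the r=8.5 sphere is unchanged — boundary = 51.00 mm; the cube at (4, -3.5) is not intersected at this z (z outside [9, 27.5]); Merging all regions: only that combined region is present, so the union is just that shape — boundary = 51.00 mm. So its perimeter = 51.00 mm. Layer 92 is larger (100.79 vs 51.00 mm).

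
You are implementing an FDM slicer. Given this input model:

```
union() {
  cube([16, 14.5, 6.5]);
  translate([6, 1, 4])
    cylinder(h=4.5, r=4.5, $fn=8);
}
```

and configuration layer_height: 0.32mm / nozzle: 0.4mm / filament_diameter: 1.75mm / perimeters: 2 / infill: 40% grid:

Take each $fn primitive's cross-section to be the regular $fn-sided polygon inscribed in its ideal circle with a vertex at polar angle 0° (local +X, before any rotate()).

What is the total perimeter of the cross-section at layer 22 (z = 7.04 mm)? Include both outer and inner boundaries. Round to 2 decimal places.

At z = 7.04 mm: the cube does not reach this height (z outside [0, 6.5]); the cylinder at (6, 1): section is a regular 8-gon, circumradius r=4.5 (perimeter = 2·8·4.500·sin(180°/8) = 27.55 mm); Combining (union): only the r=4.5 cylinder at (6, 1) is present, so the union is just that shape — boundary = 27.55 mm. Overall, the cross-section is a single solid region. Total boundary length (outer) = 27.55 mm.

27.55 mm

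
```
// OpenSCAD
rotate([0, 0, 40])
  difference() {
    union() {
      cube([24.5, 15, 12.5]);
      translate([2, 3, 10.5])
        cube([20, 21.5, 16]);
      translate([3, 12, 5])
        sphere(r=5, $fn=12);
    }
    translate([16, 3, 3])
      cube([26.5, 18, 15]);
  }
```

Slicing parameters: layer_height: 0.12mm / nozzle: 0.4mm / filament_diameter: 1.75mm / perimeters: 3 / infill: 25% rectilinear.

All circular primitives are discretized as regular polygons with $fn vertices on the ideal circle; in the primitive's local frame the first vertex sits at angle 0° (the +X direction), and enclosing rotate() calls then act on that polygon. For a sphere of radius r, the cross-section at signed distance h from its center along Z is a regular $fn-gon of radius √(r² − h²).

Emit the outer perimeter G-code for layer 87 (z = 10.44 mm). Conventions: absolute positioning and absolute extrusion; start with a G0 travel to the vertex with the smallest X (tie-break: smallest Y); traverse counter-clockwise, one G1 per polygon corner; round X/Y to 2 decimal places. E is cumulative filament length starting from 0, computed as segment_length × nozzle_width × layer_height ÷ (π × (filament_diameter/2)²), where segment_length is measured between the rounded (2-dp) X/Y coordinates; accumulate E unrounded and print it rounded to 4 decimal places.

At z = 10.44 mm: the cube is present — its section is the full 24.5×15 rectangle; the cube at (2, 3) is absent (z outside [10.5, 26.5]); the sphere at (3, 12) does not reach this height (|z−center|=5.440 > r=5); Merging all regions: only the 24.5×15 cube is present, so the union is just that shape — 1 connected region; the 26.5×18 cube at (16, 3) contributes its full rectangle; Taking the first minus the rest: starting from that combined region, the 26.5×18 cube at (16, 3) partially overlaps it — only the 102.00 mm² overlap (of its 477.00 mm²) is removed, clipping the outline — 1 connected region; (whole slice rotated 40° about Z — lengths, areas and connectivity unchanged). The outline is a single polygon with 6 vertices. Extrusion per mm of travel: 0.4 × 0.12 / (π × 0.875²) = 0.019956. Accumulating E over each segment gives final E = 1.5768.

G0 X-9.64 Y11.49 Z10.44
G1 X0.00 Y0.00 E0.2993
G1 X18.77 Y15.75 E0.7883
G1 X16.84 Y18.05 E0.8482
G1 X10.33 Y12.58 E1.0179
G1 X2.61 Y21.78 E1.2576
G1 X-9.64 Y11.49 E1.5768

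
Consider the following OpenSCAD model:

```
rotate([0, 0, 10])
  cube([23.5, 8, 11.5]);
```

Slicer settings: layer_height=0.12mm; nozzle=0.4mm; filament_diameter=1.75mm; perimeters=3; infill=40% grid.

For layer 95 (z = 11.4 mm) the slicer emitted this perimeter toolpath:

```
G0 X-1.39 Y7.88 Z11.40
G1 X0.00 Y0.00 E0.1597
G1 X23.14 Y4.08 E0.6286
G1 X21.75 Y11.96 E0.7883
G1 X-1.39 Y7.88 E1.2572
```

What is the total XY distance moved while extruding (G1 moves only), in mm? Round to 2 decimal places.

63.00 mm

Sum the Euclidean lengths of each G1 segment: total = 63.00 mm.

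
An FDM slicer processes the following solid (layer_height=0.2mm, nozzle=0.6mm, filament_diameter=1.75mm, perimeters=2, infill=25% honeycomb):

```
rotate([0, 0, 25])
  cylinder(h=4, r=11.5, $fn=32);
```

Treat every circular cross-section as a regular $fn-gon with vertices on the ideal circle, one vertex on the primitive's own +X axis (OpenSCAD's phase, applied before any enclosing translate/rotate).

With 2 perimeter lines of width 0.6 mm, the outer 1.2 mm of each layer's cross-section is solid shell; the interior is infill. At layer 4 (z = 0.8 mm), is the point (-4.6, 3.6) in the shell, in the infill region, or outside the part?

infill

At z = 0.8 mm: the r=11.5 cylinder contributes a regular 32-gon of circumradius 11.5; (rotated 25° about Z; rotation is an isometry so areas/perimeters/island counts are preserved). Overall, the cross-section is a single solid region. Undo the 25° rotation: the query point maps to (-2.648, 5.207) in the un-rotated model frame. The nearest boundary edge runs (-4.40, 10.62)→(-6.39, 9.56); distance from the point to it = 5.60 mm. The point is inside the cross-section and 5.60 mm from the nearest boundary — more than the 1.2 mm shell width (2 × 0.6), so it's in the infill interior.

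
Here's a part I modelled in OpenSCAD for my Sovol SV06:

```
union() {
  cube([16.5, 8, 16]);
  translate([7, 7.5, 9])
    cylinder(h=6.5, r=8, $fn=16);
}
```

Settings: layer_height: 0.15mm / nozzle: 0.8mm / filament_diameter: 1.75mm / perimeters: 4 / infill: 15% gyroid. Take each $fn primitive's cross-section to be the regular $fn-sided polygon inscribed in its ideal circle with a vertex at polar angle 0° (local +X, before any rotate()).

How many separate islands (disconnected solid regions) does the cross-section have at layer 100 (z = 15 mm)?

1

At z = 15 mm: the cube is present — its section is the full 16.5×8 rectangle; the r=8 cylinder at (7, 7.5) gives a regular 16-gon of circumradius 8 (constant along its height); Merging all regions: the regions partially overlap (shared area 101.94 mm²), so overlapping operands fuse into one piece — 1 connected region. Overall, the cross-section is a single solid region. Island count = 1.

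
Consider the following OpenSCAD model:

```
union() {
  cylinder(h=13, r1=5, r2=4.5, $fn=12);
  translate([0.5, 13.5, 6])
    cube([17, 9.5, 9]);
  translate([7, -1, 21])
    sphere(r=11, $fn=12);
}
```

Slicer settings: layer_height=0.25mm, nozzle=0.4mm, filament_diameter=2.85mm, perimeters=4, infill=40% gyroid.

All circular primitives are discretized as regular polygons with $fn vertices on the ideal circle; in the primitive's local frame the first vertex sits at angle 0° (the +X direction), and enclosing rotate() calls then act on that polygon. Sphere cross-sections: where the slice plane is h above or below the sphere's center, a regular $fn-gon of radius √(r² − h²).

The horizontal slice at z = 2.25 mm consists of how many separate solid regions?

1

At z = 2.25 mm: the cone contributes a regular 12-gon of circumradius 4.913 (interpolated between r1=5 and r2=4.5 at t=0.173); the cube at (0.5, 13.5) is not intersected at this z (z outside [6, 15]); the sphere at (7, -1) is absent (|z−center|=18.750 > r=11); Taking the union: only the cone is present, so the union is just that shape — 1 connected region. The result has 1 disconnected region.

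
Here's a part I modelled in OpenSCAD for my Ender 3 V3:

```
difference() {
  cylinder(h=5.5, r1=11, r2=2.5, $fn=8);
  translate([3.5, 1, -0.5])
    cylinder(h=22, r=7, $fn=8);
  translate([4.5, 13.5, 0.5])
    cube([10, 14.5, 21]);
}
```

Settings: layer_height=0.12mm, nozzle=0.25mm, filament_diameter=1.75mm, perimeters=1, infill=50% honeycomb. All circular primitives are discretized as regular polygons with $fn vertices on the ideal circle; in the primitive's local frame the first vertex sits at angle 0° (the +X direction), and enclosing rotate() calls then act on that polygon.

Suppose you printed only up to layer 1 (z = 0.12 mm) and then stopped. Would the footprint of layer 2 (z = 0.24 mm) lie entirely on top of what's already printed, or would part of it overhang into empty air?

Compare the two slices. At z = 0.12: the cone: at t=0.022 of its height the radius interpolates to r₁+(r₂−r₁)t = 10.815, giving a regular 8-gon of that circumradius (area = (8/2)·10.815²·sin(360°/8) = 330.80 mm²); the r=7 cylinder at (3.5, 1) gives a regular 8-gon of circumradius 7 (constant along its height) (area = (8/2)·7.000²·sin(360°/8) = 138.59 mm²); the cube at (4.5, 13.5) is not intersected at this z (z outside [0.5, 21.5]); After the difference (first − rest): starting from the cone (330.80 mm²), the r=7 cylinder at (3.5, 1) partially overlaps it — only the 138.09 mm² overlap (of its 138.59 mm²) is removed, clipping the outline — area = 192.71 mm². At z = 0.24: the cone (r1=11→r2=2.5) has section circumradius 10.629 here — a regular 8-gon (area = (8/2)·10.629²·sin(360°/8) = 319.55 mm²); the r=7 cylinder at (3.5, 1) contributes a regular 8-gon of circumradius 7 (area = (8/2)·7.000²·sin(360°/8) = 138.59 mm²); the cube at (4.5, 13.5) does not reach this height (z outside [0.5, 21.5]); Subtracting the remaining from the first: starting from the cone (319.55 mm²), the r=7 cylinder at (3.5, 1) partially overlaps it — only the 137.11 mm² overlap (of its 138.59 mm²) is removed, clipping the outline — area = 182.44 mm². Checking containment: the cross-section at z = 0.24 is a subset of the cross-section at z = 0.12.

entirely on top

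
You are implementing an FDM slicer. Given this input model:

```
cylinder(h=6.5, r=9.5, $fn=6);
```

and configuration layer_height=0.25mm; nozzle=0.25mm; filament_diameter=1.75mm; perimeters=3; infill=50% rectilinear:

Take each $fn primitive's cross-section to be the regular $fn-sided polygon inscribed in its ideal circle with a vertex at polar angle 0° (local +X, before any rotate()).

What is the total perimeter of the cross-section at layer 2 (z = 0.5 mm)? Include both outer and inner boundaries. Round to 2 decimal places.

At z = 0.5 mm: the r=9.5 cylinder gives a regular 6-gon of circumradius 9.5 (constant along its height) (perimeter = 2·6·9.500·sin(180°/6) = 57.00 mm). Overall, the cross-section is a single solid region. Total boundary length (outer) = 57.00 mm.

57.00 mm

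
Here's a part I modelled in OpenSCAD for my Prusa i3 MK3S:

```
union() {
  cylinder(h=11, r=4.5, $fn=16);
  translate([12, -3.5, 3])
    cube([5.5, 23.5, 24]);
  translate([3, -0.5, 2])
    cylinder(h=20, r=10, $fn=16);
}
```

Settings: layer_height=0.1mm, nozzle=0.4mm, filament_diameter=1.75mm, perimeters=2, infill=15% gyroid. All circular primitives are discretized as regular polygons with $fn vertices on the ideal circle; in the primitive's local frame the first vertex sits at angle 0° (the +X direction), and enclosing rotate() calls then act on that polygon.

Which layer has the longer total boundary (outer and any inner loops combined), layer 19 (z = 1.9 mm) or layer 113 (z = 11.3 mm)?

layer 113 (z = 11.3 mm)

Layer 19 (z = 1.9): the r=4.5 cylinder gives a regular 16-gon of circumradius 4.5 (constant along its height) (perimeter = 2·16·4.500·sin(180°/16) = 28.09 mm); the cube at (12, -3.5) is absent (z outside [3, 27]); the cylinder at (3, -0.5) is absent (z outside [2, 22]); Combining (union): only the r=4.5 cylinder is present, so the union is just that shape — boundary = 28.09 mm. So its perimeter = 28.09 mm. Layer 113 (z = 11.3): the cylinder does not reach this height (z outside [0, 11]); the cube at (12, -3.5) is present — its section is the full 5.5×23.5 rectangle (perimeter 58.00 mm); the r=10 cylinder at (3, -0.5) gives a regular 16-gon of circumradius 10 (constant along its height) (perimeter = 2·16·10.000·sin(180°/16) = 62.43 mm); Combining (union): the regions partially overlap (shared area 4.52 mm²), so the edge portions inside another operand are dropped and the merged outline is re-measured after clipping — boundary = 105.45 mm. So its perimeter = 105.45 mm. Layer 113 is larger (105.45 vs 28.09 mm).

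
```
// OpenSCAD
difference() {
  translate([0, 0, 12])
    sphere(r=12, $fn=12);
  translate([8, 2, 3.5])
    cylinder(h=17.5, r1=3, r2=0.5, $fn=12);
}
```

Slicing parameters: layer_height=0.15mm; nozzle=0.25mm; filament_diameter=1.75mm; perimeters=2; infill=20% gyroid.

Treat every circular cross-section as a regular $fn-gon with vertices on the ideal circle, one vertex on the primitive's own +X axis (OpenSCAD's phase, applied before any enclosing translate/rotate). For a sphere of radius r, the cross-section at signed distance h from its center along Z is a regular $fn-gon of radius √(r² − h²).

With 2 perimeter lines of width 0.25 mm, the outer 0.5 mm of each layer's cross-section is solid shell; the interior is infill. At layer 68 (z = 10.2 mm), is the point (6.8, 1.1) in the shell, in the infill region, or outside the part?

outside

At z = 10.2 mm: the r=12 sphere contributes a regular 12-gon of circumradius √(12²−1.8²) = 11.864; the cone at (8, 2) contributes a regular 12-gon of circumradius 2.043 (interpolated between r1=3 and r2=0.5 at t=0.383); Taking the first minus the rest: starting from the r=12 sphere, the cone at (8, 2) lies wholly inside it (removes its full 12.52 mm² and its 12.69 mm outline becomes a hole wall) — 1 connected region with 1 hole. Overall, the cross-section is one region with 1 hole. The nearest boundary edge runs (6.23, 0.98)→(6.98, 0.23); distance from the point to it = 0.49 mm. The point is not inside any of the regions above, so it lies outside the cross-section (0.49 mm from the nearest boundary).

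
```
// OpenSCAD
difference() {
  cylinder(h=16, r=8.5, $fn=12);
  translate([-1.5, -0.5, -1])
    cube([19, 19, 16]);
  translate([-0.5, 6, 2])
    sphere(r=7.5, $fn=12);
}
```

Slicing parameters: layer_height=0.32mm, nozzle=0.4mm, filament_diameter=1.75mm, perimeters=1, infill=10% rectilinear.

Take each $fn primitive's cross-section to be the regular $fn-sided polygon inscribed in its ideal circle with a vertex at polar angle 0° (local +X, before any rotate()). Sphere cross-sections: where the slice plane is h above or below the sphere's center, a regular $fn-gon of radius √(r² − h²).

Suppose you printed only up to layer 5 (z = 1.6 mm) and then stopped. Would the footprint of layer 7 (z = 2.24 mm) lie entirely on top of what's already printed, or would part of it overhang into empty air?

entirely on top

Compare the two slices. At z = 1.6: the r=8.5 cylinder contributes a regular 12-gon of circumradius 8.5 (area = (12/2)·8.500²·sin(360°/12) = 216.75 mm²); the cube at (-1.5, -0.5) (footprint 19×19) is included at this height (area 361.00 mm²); the r=7.5 sphere at (-0.5, 6) contributes a regular 12-gon of circumradius √(7.5²−0.4²) = 7.489 (area = (12/2)·7.489²·sin(360°/12) = 168.27 mm²); Subtracting the remaining from the first: starting from the r=8.5 cylinder (216.75 mm²), the 19×19 cube at (-1.5, -0.5) partially overlaps it — only the 71.60 mm² overlap (of its 361.00 mm²) is removed, clipping the outline; the r=7.5 sphere at (-0.5, 6) partially overlaps it — only the 40.83 mm² overlap (of its 168.27 mm²) is removed, clipping the outline — area = 104.31 mm². At z = 2.24: the r=8.5 cylinder gives a regular 12-gon of circumradius 8.5 (constant along its height) (area = (12/2)·8.500²·sin(360°/12) = 216.75 mm²); the cube at (-1.5, -0.5) is present — its section is the full 19×19 rectangle (area 361.00 mm²); the r=7.5 sphere at (-0.5, 6) contributes a regular 12-gon of circumradius √(7.5²−0.24²) = 7.496 (area = (12/2)·7.496²·sin(360°/12) = 168.58 mm²); Taking the first minus the rest: starting from the r=8.5 cylinder (216.75 mm²), the 19×19 cube at (-1.5, -0.5) partially overlaps it — only the 71.60 mm² overlap (of its 361.00 mm²) is removed, clipping the outline; the r=7.5 sphere at (-0.5, 6) partially overlaps it — only the 40.92 mm² overlap (of its 168.58 mm²) is removed, clipping the outline — area = 104.23 mm². Checking containment: the cross-section at z = 2.24 is a subset of the cross-section at z = 1.6.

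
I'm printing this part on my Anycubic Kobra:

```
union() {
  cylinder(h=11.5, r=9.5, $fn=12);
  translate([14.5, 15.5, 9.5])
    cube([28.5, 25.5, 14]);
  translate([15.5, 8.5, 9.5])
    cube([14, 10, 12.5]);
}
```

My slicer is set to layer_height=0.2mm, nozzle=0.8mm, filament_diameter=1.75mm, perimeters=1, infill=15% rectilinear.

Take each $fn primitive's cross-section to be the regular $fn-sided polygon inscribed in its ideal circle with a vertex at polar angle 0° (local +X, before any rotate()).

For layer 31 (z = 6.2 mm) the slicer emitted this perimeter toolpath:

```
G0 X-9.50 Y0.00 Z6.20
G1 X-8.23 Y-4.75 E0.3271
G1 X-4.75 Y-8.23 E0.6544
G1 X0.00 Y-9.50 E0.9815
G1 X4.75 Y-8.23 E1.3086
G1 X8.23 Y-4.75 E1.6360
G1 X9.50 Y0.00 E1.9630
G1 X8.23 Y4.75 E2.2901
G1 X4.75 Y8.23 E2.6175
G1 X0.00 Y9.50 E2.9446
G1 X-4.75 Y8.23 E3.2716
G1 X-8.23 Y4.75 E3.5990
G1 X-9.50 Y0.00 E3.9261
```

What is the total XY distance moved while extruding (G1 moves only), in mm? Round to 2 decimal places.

59.02 mm

Sum the Euclidean lengths of each G1 segment: total = 59.02 mm.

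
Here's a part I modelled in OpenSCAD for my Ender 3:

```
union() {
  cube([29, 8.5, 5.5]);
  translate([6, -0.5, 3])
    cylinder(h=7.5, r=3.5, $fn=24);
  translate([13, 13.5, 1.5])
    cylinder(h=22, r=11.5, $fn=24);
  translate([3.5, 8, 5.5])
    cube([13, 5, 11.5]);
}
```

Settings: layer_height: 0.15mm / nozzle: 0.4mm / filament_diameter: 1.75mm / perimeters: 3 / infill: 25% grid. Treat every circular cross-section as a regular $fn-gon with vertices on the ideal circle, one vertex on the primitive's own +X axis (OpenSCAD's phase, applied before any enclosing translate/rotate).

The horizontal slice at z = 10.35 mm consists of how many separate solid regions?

At z = 10.35 mm: the cube is absent (z outside [0, 5.5]); the r=3.5 cylinder at (6, -0.5) gives a regular 24-gon of circumradius 3.5 (constant along its height); the r=11.5 cylinder at (13, 13.5) gives a regular 24-gon of circumradius 11.5 (constant along its height); the cube at (3.5, 8) is present — its section is the full 13×5 rectangle; Merging all regions: the regions partially overlap (shared area 65.00 mm²), so overlapping operands fuse into one piece — 2 connected regions. The result has 2 disconnected regions.

2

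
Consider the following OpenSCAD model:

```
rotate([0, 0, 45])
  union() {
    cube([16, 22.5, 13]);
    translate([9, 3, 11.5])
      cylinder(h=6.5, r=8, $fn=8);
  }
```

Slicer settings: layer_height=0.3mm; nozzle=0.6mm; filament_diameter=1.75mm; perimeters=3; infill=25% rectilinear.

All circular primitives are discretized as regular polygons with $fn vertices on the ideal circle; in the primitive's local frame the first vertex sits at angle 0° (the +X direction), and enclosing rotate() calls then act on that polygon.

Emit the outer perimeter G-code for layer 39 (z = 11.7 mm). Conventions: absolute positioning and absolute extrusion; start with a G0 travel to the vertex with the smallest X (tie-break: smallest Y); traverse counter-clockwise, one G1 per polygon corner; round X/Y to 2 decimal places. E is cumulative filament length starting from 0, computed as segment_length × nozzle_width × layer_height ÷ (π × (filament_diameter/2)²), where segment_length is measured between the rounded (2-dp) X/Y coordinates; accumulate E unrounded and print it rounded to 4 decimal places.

G0 X-15.91 Y15.91 Z11.70
G1 X0.00 Y0.00 E1.6838
G1 X1.59 Y1.59 E1.8521
G1 X4.24 Y0.49 E2.0668
G1 X9.90 Y2.83 E2.5251
G1 X12.24 Y8.49 E2.9835
G1 X11.14 Y11.14 E3.1982
G1 X11.31 Y11.31 E3.2162
G1 X10.90 Y11.73 E3.2601
G1 X9.90 Y14.14 E3.4554
G1 X7.49 Y15.14 E3.6506
G1 X-4.60 Y27.22 E4.9296
G1 X-15.91 Y15.91 E6.1266

At z = 11.7 mm: the cube is present — its section is the full 16×22.5 rectangle; the cylinder at (9, 3): section is a regular 8-gon, circumradius r=8; Taking the union: the regions partially overlap (shared area 132.37 mm²), so overlapping operands fuse into one piece — 1 connected region; (whole slice rotated 45° about Z — lengths, areas and connectivity unchanged). The outline is a single polygon with 12 vertices. Extrusion per mm of travel: 0.6 × 0.3 / (π × 0.875²) = 0.074835. Accumulating E over each segment gives final E = 6.1266.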